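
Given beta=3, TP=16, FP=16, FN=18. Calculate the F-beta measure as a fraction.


P = TP/(TP+FP) = 16/32 = 1/2
R = TP/(TP+FN) = 16/34 = 8/17
beta^2 = 3^2 = 9
(1 + beta^2) = 10
Numerator = (1+beta^2)*P*R = 40/17
Denominator = beta^2*P + R = 9/2 + 8/17 = 169/34
F_beta = 80/169

80/169


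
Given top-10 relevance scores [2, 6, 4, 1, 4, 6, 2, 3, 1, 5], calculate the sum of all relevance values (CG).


Cumulative Gain = sum of relevance scores
Position 1: rel=2, running sum=2
Position 2: rel=6, running sum=8
Position 3: rel=4, running sum=12
Position 4: rel=1, running sum=13
Position 5: rel=4, running sum=17
Position 6: rel=6, running sum=23
Position 7: rel=2, running sum=25
Position 8: rel=3, running sum=28
Position 9: rel=1, running sum=29
Position 10: rel=5, running sum=34
CG = 34

34


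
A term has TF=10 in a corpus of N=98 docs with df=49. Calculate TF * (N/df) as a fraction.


TF * (N/df)
= 10 * (98/49)
= 10 * 2
= 20

20


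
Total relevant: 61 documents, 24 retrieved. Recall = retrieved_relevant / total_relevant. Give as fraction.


Recall = retrieved_relevant / total_relevant
= 24 / 61
= 24 / (24 + 37)
= 24/61

24/61


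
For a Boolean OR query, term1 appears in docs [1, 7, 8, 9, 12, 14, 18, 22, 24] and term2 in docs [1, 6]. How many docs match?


Boolean OR: find union of posting lists
term1 docs: [1, 7, 8, 9, 12, 14, 18, 22, 24]
term2 docs: [1, 6]
Union: [1, 6, 7, 8, 9, 12, 14, 18, 22, 24]
|union| = 10

10


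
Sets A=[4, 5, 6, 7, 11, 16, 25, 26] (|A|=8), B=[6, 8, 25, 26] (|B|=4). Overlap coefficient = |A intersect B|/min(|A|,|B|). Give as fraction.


A intersect B = [6, 25, 26]
|A intersect B| = 3
min(|A|, |B|) = min(8, 4) = 4
Overlap = 3 / 4 = 3/4

3/4


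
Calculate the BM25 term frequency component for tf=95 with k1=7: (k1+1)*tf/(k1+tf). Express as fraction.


BM25 TF component = (k1+1)*tf / (k1+tf)
k1 = 7, tf = 95
Numerator = (7+1)*95 = 760
Denominator = 7 + 95 = 102
= 760/102 = 380/51

380/51


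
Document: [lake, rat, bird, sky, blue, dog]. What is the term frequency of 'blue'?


Document has 6 words
Scanning for 'blue':
Found at positions: [4]
Count = 1

1


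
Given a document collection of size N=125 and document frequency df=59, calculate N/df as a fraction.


IDF ratio = N / df
= 125 / 59
= 125/59

125/59


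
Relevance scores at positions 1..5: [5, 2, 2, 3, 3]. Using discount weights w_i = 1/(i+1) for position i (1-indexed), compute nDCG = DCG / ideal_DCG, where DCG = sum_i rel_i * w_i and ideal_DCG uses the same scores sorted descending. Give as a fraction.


Position discount weights w_i = 1/(i+1) for i=1..5:
Weights = [1/2, 1/3, 1/4, 1/5, 1/6]
Actual relevance: [5, 2, 2, 3, 3]
DCG = 5/2 + 2/3 + 2/4 + 3/5 + 3/6 = 143/30
Ideal relevance (sorted desc): [5, 3, 3, 2, 2]
Ideal DCG = 5/2 + 3/3 + 3/4 + 2/5 + 2/6 = 299/60
nDCG = DCG / ideal_DCG = 143/30 / 299/60 = 22/23

22/23


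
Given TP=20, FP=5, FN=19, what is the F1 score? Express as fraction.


F1 = 2 * P * R / (P + R)
P = TP/(TP+FP) = 20/25 = 4/5
R = TP/(TP+FN) = 20/39 = 20/39
2 * P * R = 2 * 4/5 * 20/39 = 32/39
P + R = 4/5 + 20/39 = 256/195
F1 = 32/39 / 256/195 = 5/8

5/8


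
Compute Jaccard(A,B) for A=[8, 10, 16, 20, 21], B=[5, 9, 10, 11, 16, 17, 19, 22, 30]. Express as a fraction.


A intersect B = [10, 16]
|A intersect B| = 2
A union B = [5, 8, 9, 10, 11, 16, 17, 19, 20, 21, 22, 30]
|A union B| = 12
Jaccard = 2/12 = 1/6

1/6


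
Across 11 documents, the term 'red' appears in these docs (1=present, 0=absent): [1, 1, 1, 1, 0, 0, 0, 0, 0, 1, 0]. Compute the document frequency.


Checking each document for 'red':
Doc 1: present
Doc 2: present
Doc 3: present
Doc 4: present
Doc 5: absent
Doc 6: absent
Doc 7: absent
Doc 8: absent
Doc 9: absent
Doc 10: present
Doc 11: absent
df = sum of presences = 1 + 1 + 1 + 1 + 0 + 0 + 0 + 0 + 0 + 1 + 0 = 5

5


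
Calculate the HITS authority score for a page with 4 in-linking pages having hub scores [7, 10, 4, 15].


Authority = sum of hub scores of in-linkers
In-link 1: hub score = 7
In-link 2: hub score = 10
In-link 3: hub score = 4
In-link 4: hub score = 15
Authority = 7 + 10 + 4 + 15 = 36

36


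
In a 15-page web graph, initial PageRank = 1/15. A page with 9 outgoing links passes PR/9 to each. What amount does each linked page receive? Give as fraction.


Initial PR = 1/15 = 1/15
Outlinks = 9
Contribution per link = PR / outlinks
= 1/15 / 9
= 1/135

1/135


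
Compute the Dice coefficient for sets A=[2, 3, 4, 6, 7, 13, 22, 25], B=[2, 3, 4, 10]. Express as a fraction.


A intersect B = [2, 3, 4]
|A intersect B| = 3
|A| = 8, |B| = 4
Dice = 2*3 / (8+4)
= 6 / 12 = 1/2

1/2


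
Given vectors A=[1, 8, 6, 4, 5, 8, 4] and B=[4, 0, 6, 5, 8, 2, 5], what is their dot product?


Dot product = sum of element-wise products
A[0]*B[0] = 1*4 = 4
A[1]*B[1] = 8*0 = 0
A[2]*B[2] = 6*6 = 36
A[3]*B[3] = 4*5 = 20
A[4]*B[4] = 5*8 = 40
A[5]*B[5] = 8*2 = 16
A[6]*B[6] = 4*5 = 20
Sum = 4 + 0 + 36 + 20 + 40 + 16 + 20 = 136

136


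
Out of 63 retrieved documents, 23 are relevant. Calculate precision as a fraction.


Precision = relevant_retrieved / total_retrieved
= 23 / 63
= 23 / (23 + 40)
= 23/63

23/63


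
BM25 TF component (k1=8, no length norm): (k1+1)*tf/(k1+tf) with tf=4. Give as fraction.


BM25 TF component = (k1+1)*tf / (k1+tf)
k1 = 8, tf = 4
Numerator = (8+1)*4 = 36
Denominator = 8 + 4 = 12
= 36/12 = 3

3


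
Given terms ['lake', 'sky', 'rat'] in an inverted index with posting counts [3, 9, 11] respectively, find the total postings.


Summing posting list sizes:
'lake': 3 postings
'sky': 9 postings
'rat': 11 postings
Total = 3 + 9 + 11 = 23

23


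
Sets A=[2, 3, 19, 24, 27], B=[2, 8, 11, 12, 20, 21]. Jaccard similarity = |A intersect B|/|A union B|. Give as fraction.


A intersect B = [2]
|A intersect B| = 1
A union B = [2, 3, 8, 11, 12, 19, 20, 21, 24, 27]
|A union B| = 10
Jaccard = 1/10 = 1/10

1/10


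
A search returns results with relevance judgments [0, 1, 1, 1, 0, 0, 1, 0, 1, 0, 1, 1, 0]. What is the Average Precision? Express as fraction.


Computing P@k for each relevant position:
Position 1: not relevant
Position 2: relevant, P@2 = 1/2 = 1/2
Position 3: relevant, P@3 = 2/3 = 2/3
Position 4: relevant, P@4 = 3/4 = 3/4
Position 5: not relevant
Position 6: not relevant
Position 7: relevant, P@7 = 4/7 = 4/7
Position 8: not relevant
Position 9: relevant, P@9 = 5/9 = 5/9
Position 10: not relevant
Position 11: relevant, P@11 = 6/11 = 6/11
Position 12: relevant, P@12 = 7/12 = 7/12
Position 13: not relevant
Sum of P@k = 1/2 + 2/3 + 3/4 + 4/7 + 5/9 + 6/11 + 7/12 = 5783/1386
AP = 5783/1386 / 7 = 5783/9702

5783/9702


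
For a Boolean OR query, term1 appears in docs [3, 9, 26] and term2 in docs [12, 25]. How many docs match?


Boolean OR: find union of posting lists
term1 docs: [3, 9, 26]
term2 docs: [12, 25]
Union: [3, 9, 12, 25, 26]
|union| = 5

5


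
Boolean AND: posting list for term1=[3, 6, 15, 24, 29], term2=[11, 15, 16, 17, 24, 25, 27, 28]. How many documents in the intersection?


Boolean AND: find intersection of posting lists
term1 docs: [3, 6, 15, 24, 29]
term2 docs: [11, 15, 16, 17, 24, 25, 27, 28]
Intersection: [15, 24]
|intersection| = 2

2


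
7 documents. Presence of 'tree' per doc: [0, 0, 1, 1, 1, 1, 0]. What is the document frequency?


Checking each document for 'tree':
Doc 1: absent
Doc 2: absent
Doc 3: present
Doc 4: present
Doc 5: present
Doc 6: present
Doc 7: absent
df = sum of presences = 0 + 0 + 1 + 1 + 1 + 1 + 0 = 4

4


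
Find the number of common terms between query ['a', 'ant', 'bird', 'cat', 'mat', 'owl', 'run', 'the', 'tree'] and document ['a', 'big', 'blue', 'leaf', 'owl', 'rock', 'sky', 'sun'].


Query terms: ['a', 'ant', 'bird', 'cat', 'mat', 'owl', 'run', 'the', 'tree']
Document terms: ['a', 'big', 'blue', 'leaf', 'owl', 'rock', 'sky', 'sun']
Common terms: ['a', 'owl']
Overlap count = 2

2


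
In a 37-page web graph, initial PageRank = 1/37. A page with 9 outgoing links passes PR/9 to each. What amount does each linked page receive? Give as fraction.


Initial PR = 1/37 = 1/37
Outlinks = 9
Contribution per link = PR / outlinks
= 1/37 / 9
= 1/333

1/333


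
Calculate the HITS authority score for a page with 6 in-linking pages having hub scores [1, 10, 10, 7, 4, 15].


Authority = sum of hub scores of in-linkers
In-link 1: hub score = 1
In-link 2: hub score = 10
In-link 3: hub score = 10
In-link 4: hub score = 7
In-link 5: hub score = 4
In-link 6: hub score = 15
Authority = 1 + 10 + 10 + 7 + 4 + 15 = 47

47


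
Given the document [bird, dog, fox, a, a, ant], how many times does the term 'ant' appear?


Document has 6 words
Scanning for 'ant':
Found at positions: [5]
Count = 1

1


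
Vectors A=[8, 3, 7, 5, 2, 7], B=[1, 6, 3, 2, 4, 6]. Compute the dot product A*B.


Dot product = sum of element-wise products
A[0]*B[0] = 8*1 = 8
A[1]*B[1] = 3*6 = 18
A[2]*B[2] = 7*3 = 21
A[3]*B[3] = 5*2 = 10
A[4]*B[4] = 2*4 = 8
A[5]*B[5] = 7*6 = 42
Sum = 8 + 18 + 21 + 10 + 8 + 42 = 107

107


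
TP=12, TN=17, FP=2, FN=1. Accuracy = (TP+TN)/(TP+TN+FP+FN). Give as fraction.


Accuracy = (TP + TN) / (TP + TN + FP + FN)
TP + TN = 12 + 17 = 29
Total = 12 + 17 + 2 + 1 = 32
Accuracy = 29 / 32 = 29/32

29/32


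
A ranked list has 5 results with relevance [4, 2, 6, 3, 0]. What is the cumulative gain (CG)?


Cumulative Gain = sum of relevance scores
Position 1: rel=4, running sum=4
Position 2: rel=2, running sum=6
Position 3: rel=6, running sum=12
Position 4: rel=3, running sum=15
Position 5: rel=0, running sum=15
CG = 15

15


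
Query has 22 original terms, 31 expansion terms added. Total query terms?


Original terms: 22
Expansion terms: 31
Total = 22 + 31 = 53

53


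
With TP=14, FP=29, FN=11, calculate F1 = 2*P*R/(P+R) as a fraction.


F1 = 2 * P * R / (P + R)
P = TP/(TP+FP) = 14/43 = 14/43
R = TP/(TP+FN) = 14/25 = 14/25
2 * P * R = 2 * 14/43 * 14/25 = 392/1075
P + R = 14/43 + 14/25 = 952/1075
F1 = 392/1075 / 952/1075 = 7/17

7/17


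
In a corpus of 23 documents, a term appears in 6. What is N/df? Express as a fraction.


IDF ratio = N / df
= 23 / 6
= 23/6

23/6


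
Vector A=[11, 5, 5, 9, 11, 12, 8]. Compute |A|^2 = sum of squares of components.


|A|^2 = sum of squared components
A[0]^2 = 11^2 = 121
A[1]^2 = 5^2 = 25
A[2]^2 = 5^2 = 25
A[3]^2 = 9^2 = 81
A[4]^2 = 11^2 = 121
A[5]^2 = 12^2 = 144
A[6]^2 = 8^2 = 64
Sum = 121 + 25 + 25 + 81 + 121 + 144 + 64 = 581

581


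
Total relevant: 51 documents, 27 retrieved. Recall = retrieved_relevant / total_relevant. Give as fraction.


Recall = retrieved_relevant / total_relevant
= 27 / 51
= 27 / (27 + 24)
= 9/17

9/17


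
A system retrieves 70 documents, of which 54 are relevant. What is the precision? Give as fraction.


Precision = relevant_retrieved / total_retrieved
= 54 / 70
= 54 / (54 + 16)
= 27/35

27/35


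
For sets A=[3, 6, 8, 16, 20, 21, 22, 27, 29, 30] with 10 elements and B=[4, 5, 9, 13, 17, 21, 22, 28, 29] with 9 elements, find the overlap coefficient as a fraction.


A intersect B = [21, 22, 29]
|A intersect B| = 3
min(|A|, |B|) = min(10, 9) = 9
Overlap = 3 / 9 = 1/3

1/3


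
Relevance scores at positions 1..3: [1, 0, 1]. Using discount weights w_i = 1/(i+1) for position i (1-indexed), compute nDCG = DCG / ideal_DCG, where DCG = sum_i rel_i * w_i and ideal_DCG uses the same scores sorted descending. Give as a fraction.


Position discount weights w_i = 1/(i+1) for i=1..3:
Weights = [1/2, 1/3, 1/4]
Actual relevance: [1, 0, 1]
DCG = 1/2 + 0/3 + 1/4 = 3/4
Ideal relevance (sorted desc): [1, 1, 0]
Ideal DCG = 1/2 + 1/3 + 0/4 = 5/6
nDCG = DCG / ideal_DCG = 3/4 / 5/6 = 9/10

9/10


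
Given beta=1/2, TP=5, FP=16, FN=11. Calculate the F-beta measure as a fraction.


P = TP/(TP+FP) = 5/21 = 5/21
R = TP/(TP+FN) = 5/16 = 5/16
beta^2 = 1/2^2 = 1/4
(1 + beta^2) = 5/4
Numerator = (1+beta^2)*P*R = 125/1344
Denominator = beta^2*P + R = 5/84 + 5/16 = 125/336
F_beta = 1/4

1/4


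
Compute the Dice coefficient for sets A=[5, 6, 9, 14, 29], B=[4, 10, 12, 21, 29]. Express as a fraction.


A intersect B = [29]
|A intersect B| = 1
|A| = 5, |B| = 5
Dice = 2*1 / (5+5)
= 2 / 10 = 1/5

1/5


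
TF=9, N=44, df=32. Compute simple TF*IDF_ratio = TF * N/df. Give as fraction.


TF * (N/df)
= 9 * (44/32)
= 9 * 11/8
= 99/8

99/8


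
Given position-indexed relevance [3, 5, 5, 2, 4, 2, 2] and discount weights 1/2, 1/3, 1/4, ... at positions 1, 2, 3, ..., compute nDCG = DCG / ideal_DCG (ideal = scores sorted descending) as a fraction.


Position discount weights w_i = 1/(i+1) for i=1..7:
Weights = [1/2, 1/3, 1/4, 1/5, 1/6, 1/7, 1/8]
Actual relevance: [3, 5, 5, 2, 4, 2, 2]
DCG = 3/2 + 5/3 + 5/4 + 2/5 + 4/6 + 2/7 + 2/8 = 632/105
Ideal relevance (sorted desc): [5, 5, 4, 3, 2, 2, 2]
Ideal DCG = 5/2 + 5/3 + 4/4 + 3/5 + 2/6 + 2/7 + 2/8 = 929/140
nDCG = DCG / ideal_DCG = 632/105 / 929/140 = 2528/2787

2528/2787


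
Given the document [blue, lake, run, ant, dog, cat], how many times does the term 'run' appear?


Document has 6 words
Scanning for 'run':
Found at positions: [2]
Count = 1

1


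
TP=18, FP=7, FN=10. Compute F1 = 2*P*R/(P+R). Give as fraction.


F1 = 2 * P * R / (P + R)
P = TP/(TP+FP) = 18/25 = 18/25
R = TP/(TP+FN) = 18/28 = 9/14
2 * P * R = 2 * 18/25 * 9/14 = 162/175
P + R = 18/25 + 9/14 = 477/350
F1 = 162/175 / 477/350 = 36/53

36/53


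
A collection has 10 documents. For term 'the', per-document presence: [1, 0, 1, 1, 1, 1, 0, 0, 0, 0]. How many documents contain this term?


Checking each document for 'the':
Doc 1: present
Doc 2: absent
Doc 3: present
Doc 4: present
Doc 5: present
Doc 6: present
Doc 7: absent
Doc 8: absent
Doc 9: absent
Doc 10: absent
df = sum of presences = 1 + 0 + 1 + 1 + 1 + 1 + 0 + 0 + 0 + 0 = 5

5


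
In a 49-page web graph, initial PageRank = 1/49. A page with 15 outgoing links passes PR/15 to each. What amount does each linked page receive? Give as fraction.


Initial PR = 1/49 = 1/49
Outlinks = 15
Contribution per link = PR / outlinks
= 1/49 / 15
= 1/735

1/735


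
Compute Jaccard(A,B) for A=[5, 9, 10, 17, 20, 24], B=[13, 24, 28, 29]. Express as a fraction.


A intersect B = [24]
|A intersect B| = 1
A union B = [5, 9, 10, 13, 17, 20, 24, 28, 29]
|A union B| = 9
Jaccard = 1/9 = 1/9

1/9


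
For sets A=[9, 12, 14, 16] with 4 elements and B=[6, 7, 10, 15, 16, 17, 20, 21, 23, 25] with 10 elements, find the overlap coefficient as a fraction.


A intersect B = [16]
|A intersect B| = 1
min(|A|, |B|) = min(4, 10) = 4
Overlap = 1 / 4 = 1/4

1/4


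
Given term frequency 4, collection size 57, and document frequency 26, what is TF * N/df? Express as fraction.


TF * (N/df)
= 4 * (57/26)
= 4 * 57/26
= 114/13

114/13


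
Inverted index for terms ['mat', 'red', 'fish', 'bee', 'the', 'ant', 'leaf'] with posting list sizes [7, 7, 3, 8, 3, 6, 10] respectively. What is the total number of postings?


Summing posting list sizes:
'mat': 7 postings
'red': 7 postings
'fish': 3 postings
'bee': 8 postings
'the': 3 postings
'ant': 6 postings
'leaf': 10 postings
Total = 7 + 7 + 3 + 8 + 3 + 6 + 10 = 44

44


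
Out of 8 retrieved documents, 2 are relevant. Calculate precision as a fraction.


Precision = relevant_retrieved / total_retrieved
= 2 / 8
= 2 / (2 + 6)
= 1/4

1/4


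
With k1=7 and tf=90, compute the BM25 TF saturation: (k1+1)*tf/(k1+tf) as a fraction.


BM25 TF component = (k1+1)*tf / (k1+tf)
k1 = 7, tf = 90
Numerator = (7+1)*90 = 720
Denominator = 7 + 90 = 97
= 720/97 = 720/97

720/97


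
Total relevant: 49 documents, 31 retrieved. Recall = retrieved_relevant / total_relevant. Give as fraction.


Recall = retrieved_relevant / total_relevant
= 31 / 49
= 31 / (31 + 18)
= 31/49

31/49


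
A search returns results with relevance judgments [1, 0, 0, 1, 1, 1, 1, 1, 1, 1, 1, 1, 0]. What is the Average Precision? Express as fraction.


Computing P@k for each relevant position:
Position 1: relevant, P@1 = 1/1 = 1
Position 2: not relevant
Position 3: not relevant
Position 4: relevant, P@4 = 2/4 = 1/2
Position 5: relevant, P@5 = 3/5 = 3/5
Position 6: relevant, P@6 = 4/6 = 2/3
Position 7: relevant, P@7 = 5/7 = 5/7
Position 8: relevant, P@8 = 6/8 = 3/4
Position 9: relevant, P@9 = 7/9 = 7/9
Position 10: relevant, P@10 = 8/10 = 4/5
Position 11: relevant, P@11 = 9/11 = 9/11
Position 12: relevant, P@12 = 10/12 = 5/6
Position 13: not relevant
Sum of P@k = 1 + 1/2 + 3/5 + 2/3 + 5/7 + 3/4 + 7/9 + 4/5 + 9/11 + 5/6 = 103399/13860
AP = 103399/13860 / 10 = 103399/138600

103399/138600


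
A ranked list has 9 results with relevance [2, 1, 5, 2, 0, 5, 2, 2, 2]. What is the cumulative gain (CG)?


Cumulative Gain = sum of relevance scores
Position 1: rel=2, running sum=2
Position 2: rel=1, running sum=3
Position 3: rel=5, running sum=8
Position 4: rel=2, running sum=10
Position 5: rel=0, running sum=10
Position 6: rel=5, running sum=15
Position 7: rel=2, running sum=17
Position 8: rel=2, running sum=19
Position 9: rel=2, running sum=21
CG = 21

21


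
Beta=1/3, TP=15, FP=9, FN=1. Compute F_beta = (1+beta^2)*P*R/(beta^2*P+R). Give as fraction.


P = TP/(TP+FP) = 15/24 = 5/8
R = TP/(TP+FN) = 15/16 = 15/16
beta^2 = 1/3^2 = 1/9
(1 + beta^2) = 10/9
Numerator = (1+beta^2)*P*R = 125/192
Denominator = beta^2*P + R = 5/72 + 15/16 = 145/144
F_beta = 75/116

75/116


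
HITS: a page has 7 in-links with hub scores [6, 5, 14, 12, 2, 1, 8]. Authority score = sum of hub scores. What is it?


Authority = sum of hub scores of in-linkers
In-link 1: hub score = 6
In-link 2: hub score = 5
In-link 3: hub score = 14
In-link 4: hub score = 12
In-link 5: hub score = 2
In-link 6: hub score = 1
In-link 7: hub score = 8
Authority = 6 + 5 + 14 + 12 + 2 + 1 + 8 = 48

48


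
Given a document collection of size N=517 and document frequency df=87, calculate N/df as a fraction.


IDF ratio = N / df
= 517 / 87
= 517/87

517/87


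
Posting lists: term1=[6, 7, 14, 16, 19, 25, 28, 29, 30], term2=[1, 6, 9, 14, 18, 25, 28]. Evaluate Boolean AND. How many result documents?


Boolean AND: find intersection of posting lists
term1 docs: [6, 7, 14, 16, 19, 25, 28, 29, 30]
term2 docs: [1, 6, 9, 14, 18, 25, 28]
Intersection: [6, 14, 25, 28]
|intersection| = 4

4


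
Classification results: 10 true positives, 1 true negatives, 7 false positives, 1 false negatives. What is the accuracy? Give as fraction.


Accuracy = (TP + TN) / (TP + TN + FP + FN)
TP + TN = 10 + 1 = 11
Total = 10 + 1 + 7 + 1 = 19
Accuracy = 11 / 19 = 11/19

11/19


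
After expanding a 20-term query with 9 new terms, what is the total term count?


Original terms: 20
Expansion terms: 9
Total = 20 + 9 = 29

29


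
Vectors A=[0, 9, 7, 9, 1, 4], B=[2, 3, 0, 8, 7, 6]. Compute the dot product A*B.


Dot product = sum of element-wise products
A[0]*B[0] = 0*2 = 0
A[1]*B[1] = 9*3 = 27
A[2]*B[2] = 7*0 = 0
A[3]*B[3] = 9*8 = 72
A[4]*B[4] = 1*7 = 7
A[5]*B[5] = 4*6 = 24
Sum = 0 + 27 + 0 + 72 + 7 + 24 = 130

130


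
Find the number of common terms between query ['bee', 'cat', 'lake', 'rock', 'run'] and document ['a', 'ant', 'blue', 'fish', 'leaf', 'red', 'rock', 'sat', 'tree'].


Query terms: ['bee', 'cat', 'lake', 'rock', 'run']
Document terms: ['a', 'ant', 'blue', 'fish', 'leaf', 'red', 'rock', 'sat', 'tree']
Common terms: ['rock']
Overlap count = 1

1


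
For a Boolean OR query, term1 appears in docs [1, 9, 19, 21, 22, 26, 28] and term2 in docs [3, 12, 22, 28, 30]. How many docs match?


Boolean OR: find union of posting lists
term1 docs: [1, 9, 19, 21, 22, 26, 28]
term2 docs: [3, 12, 22, 28, 30]
Union: [1, 3, 9, 12, 19, 21, 22, 26, 28, 30]
|union| = 10

10


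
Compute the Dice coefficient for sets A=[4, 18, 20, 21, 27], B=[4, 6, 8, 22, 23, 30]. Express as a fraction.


A intersect B = [4]
|A intersect B| = 1
|A| = 5, |B| = 6
Dice = 2*1 / (5+6)
= 2 / 11 = 2/11

2/11


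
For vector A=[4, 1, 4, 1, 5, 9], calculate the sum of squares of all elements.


|A|^2 = sum of squared components
A[0]^2 = 4^2 = 16
A[1]^2 = 1^2 = 1
A[2]^2 = 4^2 = 16
A[3]^2 = 1^2 = 1
A[4]^2 = 5^2 = 25
A[5]^2 = 9^2 = 81
Sum = 16 + 1 + 16 + 1 + 25 + 81 = 140

140


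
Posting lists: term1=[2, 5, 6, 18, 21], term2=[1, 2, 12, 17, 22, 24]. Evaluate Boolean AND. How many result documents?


Boolean AND: find intersection of posting lists
term1 docs: [2, 5, 6, 18, 21]
term2 docs: [1, 2, 12, 17, 22, 24]
Intersection: [2]
|intersection| = 1

1


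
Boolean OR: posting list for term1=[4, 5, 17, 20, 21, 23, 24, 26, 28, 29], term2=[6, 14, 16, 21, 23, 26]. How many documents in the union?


Boolean OR: find union of posting lists
term1 docs: [4, 5, 17, 20, 21, 23, 24, 26, 28, 29]
term2 docs: [6, 14, 16, 21, 23, 26]
Union: [4, 5, 6, 14, 16, 17, 20, 21, 23, 24, 26, 28, 29]
|union| = 13

13


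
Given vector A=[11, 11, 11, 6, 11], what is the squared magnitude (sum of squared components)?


|A|^2 = sum of squared components
A[0]^2 = 11^2 = 121
A[1]^2 = 11^2 = 121
A[2]^2 = 11^2 = 121
A[3]^2 = 6^2 = 36
A[4]^2 = 11^2 = 121
Sum = 121 + 121 + 121 + 36 + 121 = 520

520


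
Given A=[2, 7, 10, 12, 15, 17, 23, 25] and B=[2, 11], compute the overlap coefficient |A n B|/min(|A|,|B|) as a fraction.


A intersect B = [2]
|A intersect B| = 1
min(|A|, |B|) = min(8, 2) = 2
Overlap = 1 / 2 = 1/2

1/2


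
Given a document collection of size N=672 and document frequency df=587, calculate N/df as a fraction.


IDF ratio = N / df
= 672 / 587
= 672/587

672/587


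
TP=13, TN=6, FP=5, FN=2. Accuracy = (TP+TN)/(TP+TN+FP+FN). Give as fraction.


Accuracy = (TP + TN) / (TP + TN + FP + FN)
TP + TN = 13 + 6 = 19
Total = 13 + 6 + 5 + 2 = 26
Accuracy = 19 / 26 = 19/26

19/26


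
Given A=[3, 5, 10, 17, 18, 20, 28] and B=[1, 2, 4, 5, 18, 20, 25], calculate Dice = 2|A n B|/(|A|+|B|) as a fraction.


A intersect B = [5, 18, 20]
|A intersect B| = 3
|A| = 7, |B| = 7
Dice = 2*3 / (7+7)
= 6 / 14 = 3/7

3/7


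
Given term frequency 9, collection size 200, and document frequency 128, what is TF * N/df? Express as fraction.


TF * (N/df)
= 9 * (200/128)
= 9 * 25/16
= 225/16

225/16


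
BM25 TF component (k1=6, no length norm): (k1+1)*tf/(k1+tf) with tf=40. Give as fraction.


BM25 TF component = (k1+1)*tf / (k1+tf)
k1 = 6, tf = 40
Numerator = (6+1)*40 = 280
Denominator = 6 + 40 = 46
= 280/46 = 140/23

140/23


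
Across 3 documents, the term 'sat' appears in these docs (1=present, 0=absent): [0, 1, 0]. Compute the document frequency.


Checking each document for 'sat':
Doc 1: absent
Doc 2: present
Doc 3: absent
df = sum of presences = 0 + 1 + 0 = 1

1


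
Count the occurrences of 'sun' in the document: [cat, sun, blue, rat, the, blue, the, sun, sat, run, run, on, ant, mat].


Document has 14 words
Scanning for 'sun':
Found at positions: [1, 7]
Count = 2

2


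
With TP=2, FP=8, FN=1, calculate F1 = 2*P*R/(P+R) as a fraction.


F1 = 2 * P * R / (P + R)
P = TP/(TP+FP) = 2/10 = 1/5
R = TP/(TP+FN) = 2/3 = 2/3
2 * P * R = 2 * 1/5 * 2/3 = 4/15
P + R = 1/5 + 2/3 = 13/15
F1 = 4/15 / 13/15 = 4/13

4/13


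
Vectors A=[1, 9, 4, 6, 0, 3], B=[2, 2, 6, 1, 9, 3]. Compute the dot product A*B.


Dot product = sum of element-wise products
A[0]*B[0] = 1*2 = 2
A[1]*B[1] = 9*2 = 18
A[2]*B[2] = 4*6 = 24
A[3]*B[3] = 6*1 = 6
A[4]*B[4] = 0*9 = 0
A[5]*B[5] = 3*3 = 9
Sum = 2 + 18 + 24 + 6 + 0 + 9 = 59

59


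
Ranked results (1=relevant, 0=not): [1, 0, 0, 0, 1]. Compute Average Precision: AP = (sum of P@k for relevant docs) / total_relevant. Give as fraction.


Computing P@k for each relevant position:
Position 1: relevant, P@1 = 1/1 = 1
Position 2: not relevant
Position 3: not relevant
Position 4: not relevant
Position 5: relevant, P@5 = 2/5 = 2/5
Sum of P@k = 1 + 2/5 = 7/5
AP = 7/5 / 2 = 7/10

7/10


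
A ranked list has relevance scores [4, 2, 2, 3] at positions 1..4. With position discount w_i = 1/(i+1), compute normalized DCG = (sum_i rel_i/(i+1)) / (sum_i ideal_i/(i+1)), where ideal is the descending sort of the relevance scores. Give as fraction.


Position discount weights w_i = 1/(i+1) for i=1..4:
Weights = [1/2, 1/3, 1/4, 1/5]
Actual relevance: [4, 2, 2, 3]
DCG = 4/2 + 2/3 + 2/4 + 3/5 = 113/30
Ideal relevance (sorted desc): [4, 3, 2, 2]
Ideal DCG = 4/2 + 3/3 + 2/4 + 2/5 = 39/10
nDCG = DCG / ideal_DCG = 113/30 / 39/10 = 113/117

113/117


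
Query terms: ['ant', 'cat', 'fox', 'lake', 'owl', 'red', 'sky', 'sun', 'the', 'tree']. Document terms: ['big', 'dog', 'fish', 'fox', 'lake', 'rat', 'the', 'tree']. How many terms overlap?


Query terms: ['ant', 'cat', 'fox', 'lake', 'owl', 'red', 'sky', 'sun', 'the', 'tree']
Document terms: ['big', 'dog', 'fish', 'fox', 'lake', 'rat', 'the', 'tree']
Common terms: ['fox', 'lake', 'the', 'tree']
Overlap count = 4

4


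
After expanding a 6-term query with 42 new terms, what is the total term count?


Original terms: 6
Expansion terms: 42
Total = 6 + 42 = 48

48


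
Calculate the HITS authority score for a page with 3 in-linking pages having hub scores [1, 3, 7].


Authority = sum of hub scores of in-linkers
In-link 1: hub score = 1
In-link 2: hub score = 3
In-link 3: hub score = 7
Authority = 1 + 3 + 7 = 11

11


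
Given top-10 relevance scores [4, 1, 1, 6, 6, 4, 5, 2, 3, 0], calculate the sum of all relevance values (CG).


Cumulative Gain = sum of relevance scores
Position 1: rel=4, running sum=4
Position 2: rel=1, running sum=5
Position 3: rel=1, running sum=6
Position 4: rel=6, running sum=12
Position 5: rel=6, running sum=18
Position 6: rel=4, running sum=22
Position 7: rel=5, running sum=27
Position 8: rel=2, running sum=29
Position 9: rel=3, running sum=32
Position 10: rel=0, running sum=32
CG = 32

32


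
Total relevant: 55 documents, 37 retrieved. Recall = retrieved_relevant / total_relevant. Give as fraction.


Recall = retrieved_relevant / total_relevant
= 37 / 55
= 37 / (37 + 18)
= 37/55

37/55


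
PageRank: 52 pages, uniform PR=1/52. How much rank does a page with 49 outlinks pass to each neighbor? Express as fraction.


Initial PR = 1/52 = 1/52
Outlinks = 49
Contribution per link = PR / outlinks
= 1/52 / 49
= 1/2548

1/2548


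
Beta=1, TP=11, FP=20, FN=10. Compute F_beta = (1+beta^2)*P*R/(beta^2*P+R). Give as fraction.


P = TP/(TP+FP) = 11/31 = 11/31
R = TP/(TP+FN) = 11/21 = 11/21
beta^2 = 1^2 = 1
(1 + beta^2) = 2
Numerator = (1+beta^2)*P*R = 242/651
Denominator = beta^2*P + R = 11/31 + 11/21 = 572/651
F_beta = 11/26

11/26


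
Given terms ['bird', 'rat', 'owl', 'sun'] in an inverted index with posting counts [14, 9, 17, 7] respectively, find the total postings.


Summing posting list sizes:
'bird': 14 postings
'rat': 9 postings
'owl': 17 postings
'sun': 7 postings
Total = 14 + 9 + 17 + 7 = 47

47


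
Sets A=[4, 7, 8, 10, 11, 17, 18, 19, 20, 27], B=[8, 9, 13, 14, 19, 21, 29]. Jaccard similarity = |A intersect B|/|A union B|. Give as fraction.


A intersect B = [8, 19]
|A intersect B| = 2
A union B = [4, 7, 8, 9, 10, 11, 13, 14, 17, 18, 19, 20, 21, 27, 29]
|A union B| = 15
Jaccard = 2/15 = 2/15

2/15


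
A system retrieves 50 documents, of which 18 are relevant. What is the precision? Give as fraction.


Precision = relevant_retrieved / total_retrieved
= 18 / 50
= 18 / (18 + 32)
= 9/25

9/25


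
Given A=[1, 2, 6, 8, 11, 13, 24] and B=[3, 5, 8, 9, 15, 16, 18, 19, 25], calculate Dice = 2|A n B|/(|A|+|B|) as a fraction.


A intersect B = [8]
|A intersect B| = 1
|A| = 7, |B| = 9
Dice = 2*1 / (7+9)
= 2 / 16 = 1/8

1/8


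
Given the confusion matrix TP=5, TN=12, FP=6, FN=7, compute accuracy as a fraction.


Accuracy = (TP + TN) / (TP + TN + FP + FN)
TP + TN = 5 + 12 = 17
Total = 5 + 12 + 6 + 7 = 30
Accuracy = 17 / 30 = 17/30

17/30


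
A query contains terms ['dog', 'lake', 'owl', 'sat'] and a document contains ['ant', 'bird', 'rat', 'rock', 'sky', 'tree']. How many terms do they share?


Query terms: ['dog', 'lake', 'owl', 'sat']
Document terms: ['ant', 'bird', 'rat', 'rock', 'sky', 'tree']
Common terms: []
Overlap count = 0

0


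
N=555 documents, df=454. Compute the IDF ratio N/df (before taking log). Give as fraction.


IDF ratio = N / df
= 555 / 454
= 555/454

555/454


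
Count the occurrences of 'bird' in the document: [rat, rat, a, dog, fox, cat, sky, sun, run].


Document has 9 words
Scanning for 'bird':
Term not found in document
Count = 0

0


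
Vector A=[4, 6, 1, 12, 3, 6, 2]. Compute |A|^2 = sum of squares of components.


|A|^2 = sum of squared components
A[0]^2 = 4^2 = 16
A[1]^2 = 6^2 = 36
A[2]^2 = 1^2 = 1
A[3]^2 = 12^2 = 144
A[4]^2 = 3^2 = 9
A[5]^2 = 6^2 = 36
A[6]^2 = 2^2 = 4
Sum = 16 + 36 + 1 + 144 + 9 + 36 + 4 = 246

246


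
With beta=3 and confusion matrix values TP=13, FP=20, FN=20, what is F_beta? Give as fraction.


P = TP/(TP+FP) = 13/33 = 13/33
R = TP/(TP+FN) = 13/33 = 13/33
beta^2 = 3^2 = 9
(1 + beta^2) = 10
Numerator = (1+beta^2)*P*R = 1690/1089
Denominator = beta^2*P + R = 39/11 + 13/33 = 130/33
F_beta = 13/33

13/33


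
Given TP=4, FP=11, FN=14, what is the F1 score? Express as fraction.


F1 = 2 * P * R / (P + R)
P = TP/(TP+FP) = 4/15 = 4/15
R = TP/(TP+FN) = 4/18 = 2/9
2 * P * R = 2 * 4/15 * 2/9 = 16/135
P + R = 4/15 + 2/9 = 22/45
F1 = 16/135 / 22/45 = 8/33

8/33


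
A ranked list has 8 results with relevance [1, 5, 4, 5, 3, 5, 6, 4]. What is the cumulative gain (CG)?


Cumulative Gain = sum of relevance scores
Position 1: rel=1, running sum=1
Position 2: rel=5, running sum=6
Position 3: rel=4, running sum=10
Position 4: rel=5, running sum=15
Position 5: rel=3, running sum=18
Position 6: rel=5, running sum=23
Position 7: rel=6, running sum=29
Position 8: rel=4, running sum=33
CG = 33

33


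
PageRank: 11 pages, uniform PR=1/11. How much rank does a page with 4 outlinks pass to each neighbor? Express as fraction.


Initial PR = 1/11 = 1/11
Outlinks = 4
Contribution per link = PR / outlinks
= 1/11 / 4
= 1/44

1/44


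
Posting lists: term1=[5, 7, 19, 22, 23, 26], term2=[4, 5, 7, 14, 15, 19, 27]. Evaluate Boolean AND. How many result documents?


Boolean AND: find intersection of posting lists
term1 docs: [5, 7, 19, 22, 23, 26]
term2 docs: [4, 5, 7, 14, 15, 19, 27]
Intersection: [5, 7, 19]
|intersection| = 3

3


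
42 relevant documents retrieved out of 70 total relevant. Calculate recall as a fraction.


Recall = retrieved_relevant / total_relevant
= 42 / 70
= 42 / (42 + 28)
= 3/5

3/5


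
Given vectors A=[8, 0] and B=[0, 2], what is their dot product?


Dot product = sum of element-wise products
A[0]*B[0] = 8*0 = 0
A[1]*B[1] = 0*2 = 0
Sum = 0 + 0 = 0

0


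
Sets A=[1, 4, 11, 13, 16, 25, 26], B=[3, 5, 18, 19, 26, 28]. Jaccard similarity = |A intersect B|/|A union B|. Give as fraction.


A intersect B = [26]
|A intersect B| = 1
A union B = [1, 3, 4, 5, 11, 13, 16, 18, 19, 25, 26, 28]
|A union B| = 12
Jaccard = 1/12 = 1/12

1/12


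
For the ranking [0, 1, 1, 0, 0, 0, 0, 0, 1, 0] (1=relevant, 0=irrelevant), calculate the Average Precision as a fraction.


Computing P@k for each relevant position:
Position 1: not relevant
Position 2: relevant, P@2 = 1/2 = 1/2
Position 3: relevant, P@3 = 2/3 = 2/3
Position 4: not relevant
Position 5: not relevant
Position 6: not relevant
Position 7: not relevant
Position 8: not relevant
Position 9: relevant, P@9 = 3/9 = 1/3
Position 10: not relevant
Sum of P@k = 1/2 + 2/3 + 1/3 = 3/2
AP = 3/2 / 3 = 1/2

1/2


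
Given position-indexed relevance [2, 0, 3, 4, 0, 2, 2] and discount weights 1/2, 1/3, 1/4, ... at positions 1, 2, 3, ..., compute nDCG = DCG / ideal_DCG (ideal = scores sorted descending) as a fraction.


Position discount weights w_i = 1/(i+1) for i=1..7:
Weights = [1/2, 1/3, 1/4, 1/5, 1/6, 1/7, 1/8]
Actual relevance: [2, 0, 3, 4, 0, 2, 2]
DCG = 2/2 + 0/3 + 3/4 + 4/5 + 0/6 + 2/7 + 2/8 = 108/35
Ideal relevance (sorted desc): [4, 3, 2, 2, 2, 0, 0]
Ideal DCG = 4/2 + 3/3 + 2/4 + 2/5 + 2/6 + 0/7 + 0/8 = 127/30
nDCG = DCG / ideal_DCG = 108/35 / 127/30 = 648/889

648/889


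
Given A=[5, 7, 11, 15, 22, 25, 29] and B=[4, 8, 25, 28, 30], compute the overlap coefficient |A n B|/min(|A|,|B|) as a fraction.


A intersect B = [25]
|A intersect B| = 1
min(|A|, |B|) = min(7, 5) = 5
Overlap = 1 / 5 = 1/5

1/5


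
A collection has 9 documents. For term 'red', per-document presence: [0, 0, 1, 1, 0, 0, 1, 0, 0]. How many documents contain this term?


Checking each document for 'red':
Doc 1: absent
Doc 2: absent
Doc 3: present
Doc 4: present
Doc 5: absent
Doc 6: absent
Doc 7: present
Doc 8: absent
Doc 9: absent
df = sum of presences = 0 + 0 + 1 + 1 + 0 + 0 + 1 + 0 + 0 = 3

3


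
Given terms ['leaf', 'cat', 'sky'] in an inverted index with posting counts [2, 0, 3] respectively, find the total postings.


Summing posting list sizes:
'leaf': 2 postings
'cat': 0 postings
'sky': 3 postings
Total = 2 + 0 + 3 = 5

5


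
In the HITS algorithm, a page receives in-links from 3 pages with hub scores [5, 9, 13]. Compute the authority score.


Authority = sum of hub scores of in-linkers
In-link 1: hub score = 5
In-link 2: hub score = 9
In-link 3: hub score = 13
Authority = 5 + 9 + 13 = 27

27


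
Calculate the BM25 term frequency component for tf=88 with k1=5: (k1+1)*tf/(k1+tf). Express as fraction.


BM25 TF component = (k1+1)*tf / (k1+tf)
k1 = 5, tf = 88
Numerator = (5+1)*88 = 528
Denominator = 5 + 88 = 93
= 528/93 = 176/31

176/31


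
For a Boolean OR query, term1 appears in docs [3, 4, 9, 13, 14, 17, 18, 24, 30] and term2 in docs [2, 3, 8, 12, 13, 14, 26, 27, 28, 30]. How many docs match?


Boolean OR: find union of posting lists
term1 docs: [3, 4, 9, 13, 14, 17, 18, 24, 30]
term2 docs: [2, 3, 8, 12, 13, 14, 26, 27, 28, 30]
Union: [2, 3, 4, 8, 9, 12, 13, 14, 17, 18, 24, 26, 27, 28, 30]
|union| = 15

15


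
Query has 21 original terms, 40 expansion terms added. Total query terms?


Original terms: 21
Expansion terms: 40
Total = 21 + 40 = 61

61


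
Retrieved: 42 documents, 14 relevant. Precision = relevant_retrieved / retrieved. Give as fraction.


Precision = relevant_retrieved / total_retrieved
= 14 / 42
= 14 / (14 + 28)
= 1/3

1/3


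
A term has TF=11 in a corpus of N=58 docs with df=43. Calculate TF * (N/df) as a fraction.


TF * (N/df)
= 11 * (58/43)
= 11 * 58/43
= 638/43

638/43


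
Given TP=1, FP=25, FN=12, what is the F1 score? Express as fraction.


F1 = 2 * P * R / (P + R)
P = TP/(TP+FP) = 1/26 = 1/26
R = TP/(TP+FN) = 1/13 = 1/13
2 * P * R = 2 * 1/26 * 1/13 = 1/169
P + R = 1/26 + 1/13 = 3/26
F1 = 1/169 / 3/26 = 2/39

2/39


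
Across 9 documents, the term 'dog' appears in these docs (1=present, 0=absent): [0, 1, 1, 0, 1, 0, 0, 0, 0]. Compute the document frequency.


Checking each document for 'dog':
Doc 1: absent
Doc 2: present
Doc 3: present
Doc 4: absent
Doc 5: present
Doc 6: absent
Doc 7: absent
Doc 8: absent
Doc 9: absent
df = sum of presences = 0 + 1 + 1 + 0 + 1 + 0 + 0 + 0 + 0 = 3

3


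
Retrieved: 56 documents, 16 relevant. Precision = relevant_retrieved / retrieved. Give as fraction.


Precision = relevant_retrieved / total_retrieved
= 16 / 56
= 16 / (16 + 40)
= 2/7

2/7


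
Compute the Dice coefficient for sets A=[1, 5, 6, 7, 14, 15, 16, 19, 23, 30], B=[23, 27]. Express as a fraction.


A intersect B = [23]
|A intersect B| = 1
|A| = 10, |B| = 2
Dice = 2*1 / (10+2)
= 2 / 12 = 1/6

1/6


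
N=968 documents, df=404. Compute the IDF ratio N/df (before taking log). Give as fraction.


IDF ratio = N / df
= 968 / 404
= 242/101

242/101


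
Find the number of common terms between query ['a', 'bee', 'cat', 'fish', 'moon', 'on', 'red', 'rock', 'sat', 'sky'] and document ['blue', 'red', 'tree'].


Query terms: ['a', 'bee', 'cat', 'fish', 'moon', 'on', 'red', 'rock', 'sat', 'sky']
Document terms: ['blue', 'red', 'tree']
Common terms: ['red']
Overlap count = 1

1


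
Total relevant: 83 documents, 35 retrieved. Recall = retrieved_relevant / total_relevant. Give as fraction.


Recall = retrieved_relevant / total_relevant
= 35 / 83
= 35 / (35 + 48)
= 35/83

35/83


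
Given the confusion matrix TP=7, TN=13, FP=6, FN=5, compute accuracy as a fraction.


Accuracy = (TP + TN) / (TP + TN + FP + FN)
TP + TN = 7 + 13 = 20
Total = 7 + 13 + 6 + 5 = 31
Accuracy = 20 / 31 = 20/31

20/31


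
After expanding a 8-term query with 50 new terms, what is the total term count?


Original terms: 8
Expansion terms: 50
Total = 8 + 50 = 58

58


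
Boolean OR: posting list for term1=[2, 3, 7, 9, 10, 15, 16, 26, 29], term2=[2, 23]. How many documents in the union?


Boolean OR: find union of posting lists
term1 docs: [2, 3, 7, 9, 10, 15, 16, 26, 29]
term2 docs: [2, 23]
Union: [2, 3, 7, 9, 10, 15, 16, 23, 26, 29]
|union| = 10

10


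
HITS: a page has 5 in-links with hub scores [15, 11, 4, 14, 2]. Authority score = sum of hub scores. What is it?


Authority = sum of hub scores of in-linkers
In-link 1: hub score = 15
In-link 2: hub score = 11
In-link 3: hub score = 4
In-link 4: hub score = 14
In-link 5: hub score = 2
Authority = 15 + 11 + 4 + 14 + 2 = 46

46


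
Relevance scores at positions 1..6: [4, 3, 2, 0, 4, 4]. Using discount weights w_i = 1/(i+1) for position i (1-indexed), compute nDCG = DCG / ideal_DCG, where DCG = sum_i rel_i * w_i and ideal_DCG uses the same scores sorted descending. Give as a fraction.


Position discount weights w_i = 1/(i+1) for i=1..6:
Weights = [1/2, 1/3, 1/4, 1/5, 1/6, 1/7]
Actual relevance: [4, 3, 2, 0, 4, 4]
DCG = 4/2 + 3/3 + 2/4 + 0/5 + 4/6 + 4/7 = 199/42
Ideal relevance (sorted desc): [4, 4, 4, 3, 2, 0]
Ideal DCG = 4/2 + 4/3 + 4/4 + 3/5 + 2/6 + 0/7 = 79/15
nDCG = DCG / ideal_DCG = 199/42 / 79/15 = 995/1106

995/1106


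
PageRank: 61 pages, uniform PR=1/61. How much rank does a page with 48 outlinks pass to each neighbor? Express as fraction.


Initial PR = 1/61 = 1/61
Outlinks = 48
Contribution per link = PR / outlinks
= 1/61 / 48
= 1/2928

1/2928


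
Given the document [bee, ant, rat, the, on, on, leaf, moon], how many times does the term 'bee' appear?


Document has 8 words
Scanning for 'bee':
Found at positions: [0]
Count = 1

1


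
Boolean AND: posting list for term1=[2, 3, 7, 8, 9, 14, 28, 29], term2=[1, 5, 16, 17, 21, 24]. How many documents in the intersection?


Boolean AND: find intersection of posting lists
term1 docs: [2, 3, 7, 8, 9, 14, 28, 29]
term2 docs: [1, 5, 16, 17, 21, 24]
Intersection: []
|intersection| = 0

0


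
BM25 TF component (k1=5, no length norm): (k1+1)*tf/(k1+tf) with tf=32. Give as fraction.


BM25 TF component = (k1+1)*tf / (k1+tf)
k1 = 5, tf = 32
Numerator = (5+1)*32 = 192
Denominator = 5 + 32 = 37
= 192/37 = 192/37

192/37


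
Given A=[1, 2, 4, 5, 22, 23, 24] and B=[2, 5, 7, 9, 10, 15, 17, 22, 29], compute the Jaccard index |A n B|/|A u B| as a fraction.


A intersect B = [2, 5, 22]
|A intersect B| = 3
A union B = [1, 2, 4, 5, 7, 9, 10, 15, 17, 22, 23, 24, 29]
|A union B| = 13
Jaccard = 3/13 = 3/13

3/13


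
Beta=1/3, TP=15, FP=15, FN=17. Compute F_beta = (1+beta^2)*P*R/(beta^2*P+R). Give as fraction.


P = TP/(TP+FP) = 15/30 = 1/2
R = TP/(TP+FN) = 15/32 = 15/32
beta^2 = 1/3^2 = 1/9
(1 + beta^2) = 10/9
Numerator = (1+beta^2)*P*R = 25/96
Denominator = beta^2*P + R = 1/18 + 15/32 = 151/288
F_beta = 75/151

75/151


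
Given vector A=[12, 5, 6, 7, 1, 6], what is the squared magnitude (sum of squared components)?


|A|^2 = sum of squared components
A[0]^2 = 12^2 = 144
A[1]^2 = 5^2 = 25
A[2]^2 = 6^2 = 36
A[3]^2 = 7^2 = 49
A[4]^2 = 1^2 = 1
A[5]^2 = 6^2 = 36
Sum = 144 + 25 + 36 + 49 + 1 + 36 = 291

291


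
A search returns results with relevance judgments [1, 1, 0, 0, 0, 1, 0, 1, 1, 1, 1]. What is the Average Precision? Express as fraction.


Computing P@k for each relevant position:
Position 1: relevant, P@1 = 1/1 = 1
Position 2: relevant, P@2 = 2/2 = 1
Position 3: not relevant
Position 4: not relevant
Position 5: not relevant
Position 6: relevant, P@6 = 3/6 = 1/2
Position 7: not relevant
Position 8: relevant, P@8 = 4/8 = 1/2
Position 9: relevant, P@9 = 5/9 = 5/9
Position 10: relevant, P@10 = 6/10 = 3/5
Position 11: relevant, P@11 = 7/11 = 7/11
Sum of P@k = 1 + 1 + 1/2 + 1/2 + 5/9 + 3/5 + 7/11 = 2372/495
AP = 2372/495 / 7 = 2372/3465

2372/3465
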